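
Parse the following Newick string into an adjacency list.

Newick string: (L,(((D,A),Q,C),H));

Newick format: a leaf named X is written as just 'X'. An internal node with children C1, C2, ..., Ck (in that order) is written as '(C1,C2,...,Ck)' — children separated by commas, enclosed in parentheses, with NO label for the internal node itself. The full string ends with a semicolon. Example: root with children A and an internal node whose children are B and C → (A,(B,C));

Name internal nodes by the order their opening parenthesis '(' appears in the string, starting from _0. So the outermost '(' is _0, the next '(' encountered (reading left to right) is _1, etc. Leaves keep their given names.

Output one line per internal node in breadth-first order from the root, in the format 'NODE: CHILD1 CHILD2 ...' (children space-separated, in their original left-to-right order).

Input: (L,(((D,A),Q,C),H));
Scanning left-to-right, naming '(' by encounter order:
  pos 0: '(' -> open internal node _0 (depth 1)
  pos 3: '(' -> open internal node _1 (depth 2)
  pos 4: '(' -> open internal node _2 (depth 3)
  pos 5: '(' -> open internal node _3 (depth 4)
  pos 9: ')' -> close internal node _3 (now at depth 3)
  pos 14: ')' -> close internal node _2 (now at depth 2)
  pos 17: ')' -> close internal node _1 (now at depth 1)
  pos 18: ')' -> close internal node _0 (now at depth 0)
Total internal nodes: 4
BFS adjacency from root:
  _0: L _1
  _1: _2 H
  _2: _3 Q C
  _3: D A

Answer: _0: L _1
_1: _2 H
_2: _3 Q C
_3: D A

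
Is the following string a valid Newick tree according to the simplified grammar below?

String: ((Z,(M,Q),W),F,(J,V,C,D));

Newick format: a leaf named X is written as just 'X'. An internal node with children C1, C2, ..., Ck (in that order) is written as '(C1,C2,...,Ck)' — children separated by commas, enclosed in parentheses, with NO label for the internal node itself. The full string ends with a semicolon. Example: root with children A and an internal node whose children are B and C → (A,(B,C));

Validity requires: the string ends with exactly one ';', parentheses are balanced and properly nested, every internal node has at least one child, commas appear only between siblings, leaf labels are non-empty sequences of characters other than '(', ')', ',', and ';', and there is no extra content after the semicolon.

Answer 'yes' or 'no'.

Input: ((Z,(M,Q),W),F,(J,V,C,D));
Paren balance: 4 '(' vs 4 ')' OK
Ends with single ';': True
Full parse: OK
Valid: True

Answer: yes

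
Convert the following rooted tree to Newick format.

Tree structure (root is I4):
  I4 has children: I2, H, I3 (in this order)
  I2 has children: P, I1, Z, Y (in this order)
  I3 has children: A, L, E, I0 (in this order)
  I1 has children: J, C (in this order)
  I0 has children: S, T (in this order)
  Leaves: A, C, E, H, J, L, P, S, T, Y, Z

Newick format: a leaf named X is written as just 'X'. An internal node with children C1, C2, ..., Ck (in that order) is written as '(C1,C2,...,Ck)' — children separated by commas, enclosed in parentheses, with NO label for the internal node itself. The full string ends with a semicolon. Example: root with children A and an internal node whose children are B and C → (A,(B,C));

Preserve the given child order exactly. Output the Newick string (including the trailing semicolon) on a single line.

Answer: ((P,(J,C),Z,Y),H,(A,L,E,(S,T)));

Derivation:
internal I4 with children ['I2', 'H', 'I3']
  internal I2 with children ['P', 'I1', 'Z', 'Y']
    leaf 'P' → 'P'
    internal I1 with children ['J', 'C']
      leaf 'J' → 'J'
      leaf 'C' → 'C'
    → '(J,C)'
    leaf 'Z' → 'Z'
    leaf 'Y' → 'Y'
  → '(P,(J,C),Z,Y)'
  leaf 'H' → 'H'
  internal I3 with children ['A', 'L', 'E', 'I0']
    leaf 'A' → 'A'
    leaf 'L' → 'L'
    leaf 'E' → 'E'
    internal I0 with children ['S', 'T']
      leaf 'S' → 'S'
      leaf 'T' → 'T'
    → '(S,T)'
  → '(A,L,E,(S,T))'
→ '((P,(J,C),Z,Y),H,(A,L,E,(S,T)))'
Final: ((P,(J,C),Z,Y),H,(A,L,E,(S,T)));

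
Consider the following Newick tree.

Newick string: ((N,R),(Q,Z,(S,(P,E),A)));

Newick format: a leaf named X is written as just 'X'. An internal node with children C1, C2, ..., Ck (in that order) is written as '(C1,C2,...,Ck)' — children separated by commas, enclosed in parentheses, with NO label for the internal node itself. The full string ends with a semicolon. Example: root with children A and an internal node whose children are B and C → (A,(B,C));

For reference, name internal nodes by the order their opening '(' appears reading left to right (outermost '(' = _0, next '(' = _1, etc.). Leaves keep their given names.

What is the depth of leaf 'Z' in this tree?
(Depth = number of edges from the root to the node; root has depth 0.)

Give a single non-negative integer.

Answer: 2

Derivation:
Newick: ((N,R),(Q,Z,(S,(P,E),A)));
Naming internals by '(' encounter order: outermost '(' = _0, next = _1, ...
Query node: Z
Path from root: _0 -> _2 -> Z
Depth of Z: 2 (number of edges from root)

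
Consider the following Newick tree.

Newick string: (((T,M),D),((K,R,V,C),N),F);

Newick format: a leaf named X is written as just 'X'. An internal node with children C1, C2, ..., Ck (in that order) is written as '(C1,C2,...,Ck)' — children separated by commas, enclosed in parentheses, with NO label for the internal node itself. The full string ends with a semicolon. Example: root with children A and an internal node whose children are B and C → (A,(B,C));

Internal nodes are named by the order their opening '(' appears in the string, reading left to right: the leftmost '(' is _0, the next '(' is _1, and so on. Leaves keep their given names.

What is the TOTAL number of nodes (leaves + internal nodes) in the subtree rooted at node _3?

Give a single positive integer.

Newick: (((T,M),D),((K,R,V,C),N),F);
Locate _3: it is the '(' at position 11 (the 4th '(' reading left to right).
Query: subtree rooted at _3
_3: subtree_size = 1 + 6
  _4: subtree_size = 1 + 4
    K: subtree_size = 1 + 0
    R: subtree_size = 1 + 0
    V: subtree_size = 1 + 0
    C: subtree_size = 1 + 0
  N: subtree_size = 1 + 0
Total subtree size of _3: 7

Answer: 7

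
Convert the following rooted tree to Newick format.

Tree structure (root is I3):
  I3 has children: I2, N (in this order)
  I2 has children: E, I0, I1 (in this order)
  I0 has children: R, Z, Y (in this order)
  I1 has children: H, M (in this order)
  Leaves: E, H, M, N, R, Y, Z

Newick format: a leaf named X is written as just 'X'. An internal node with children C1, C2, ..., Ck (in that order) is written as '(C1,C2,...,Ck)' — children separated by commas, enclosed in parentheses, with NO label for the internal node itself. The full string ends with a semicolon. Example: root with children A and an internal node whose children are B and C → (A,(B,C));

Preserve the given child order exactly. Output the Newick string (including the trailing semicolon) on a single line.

Answer: ((E,(R,Z,Y),(H,M)),N);

Derivation:
internal I3 with children ['I2', 'N']
  internal I2 with children ['E', 'I0', 'I1']
    leaf 'E' → 'E'
    internal I0 with children ['R', 'Z', 'Y']
      leaf 'R' → 'R'
      leaf 'Z' → 'Z'
      leaf 'Y' → 'Y'
    → '(R,Z,Y)'
    internal I1 with children ['H', 'M']
      leaf 'H' → 'H'
      leaf 'M' → 'M'
    → '(H,M)'
  → '(E,(R,Z,Y),(H,M))'
  leaf 'N' → 'N'
→ '((E,(R,Z,Y),(H,M)),N)'
Final: ((E,(R,Z,Y),(H,M)),N);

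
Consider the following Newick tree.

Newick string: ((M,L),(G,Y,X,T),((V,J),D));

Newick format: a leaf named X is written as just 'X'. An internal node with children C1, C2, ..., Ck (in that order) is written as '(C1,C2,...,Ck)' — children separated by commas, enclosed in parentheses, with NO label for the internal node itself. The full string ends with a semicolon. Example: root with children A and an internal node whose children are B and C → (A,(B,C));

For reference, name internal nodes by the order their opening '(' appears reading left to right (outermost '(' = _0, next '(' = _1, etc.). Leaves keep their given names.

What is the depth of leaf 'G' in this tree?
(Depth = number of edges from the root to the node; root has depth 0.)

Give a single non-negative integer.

Newick: ((M,L),(G,Y,X,T),((V,J),D));
Naming internals by '(' encounter order: outermost '(' = _0, next = _1, ...
Query node: G
Path from root: _0 -> _2 -> G
Depth of G: 2 (number of edges from root)

Answer: 2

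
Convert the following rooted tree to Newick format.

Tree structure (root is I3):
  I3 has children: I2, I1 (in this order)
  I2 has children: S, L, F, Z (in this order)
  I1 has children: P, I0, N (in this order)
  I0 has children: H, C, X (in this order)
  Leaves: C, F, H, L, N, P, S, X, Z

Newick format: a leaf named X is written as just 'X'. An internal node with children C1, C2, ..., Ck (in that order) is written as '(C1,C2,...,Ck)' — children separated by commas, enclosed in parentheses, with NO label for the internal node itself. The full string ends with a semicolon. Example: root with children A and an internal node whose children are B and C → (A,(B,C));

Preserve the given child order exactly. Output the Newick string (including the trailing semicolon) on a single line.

Answer: ((S,L,F,Z),(P,(H,C,X),N));

Derivation:
internal I3 with children ['I2', 'I1']
  internal I2 with children ['S', 'L', 'F', 'Z']
    leaf 'S' → 'S'
    leaf 'L' → 'L'
    leaf 'F' → 'F'
    leaf 'Z' → 'Z'
  → '(S,L,F,Z)'
  internal I1 with children ['P', 'I0', 'N']
    leaf 'P' → 'P'
    internal I0 with children ['H', 'C', 'X']
      leaf 'H' → 'H'
      leaf 'C' → 'C'
      leaf 'X' → 'X'
    → '(H,C,X)'
    leaf 'N' → 'N'
  → '(P,(H,C,X),N)'
→ '((S,L,F,Z),(P,(H,C,X),N))'
Final: ((S,L,F,Z),(P,(H,C,X),N));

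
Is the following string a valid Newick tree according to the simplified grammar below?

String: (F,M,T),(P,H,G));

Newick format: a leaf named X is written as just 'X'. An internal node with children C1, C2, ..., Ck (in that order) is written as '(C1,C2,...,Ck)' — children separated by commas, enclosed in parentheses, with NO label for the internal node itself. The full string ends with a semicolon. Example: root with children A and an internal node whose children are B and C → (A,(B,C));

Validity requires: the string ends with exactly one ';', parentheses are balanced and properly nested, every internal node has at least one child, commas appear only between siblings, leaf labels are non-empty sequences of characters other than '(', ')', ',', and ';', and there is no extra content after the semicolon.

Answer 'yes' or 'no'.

Input: (F,M,T),(P,H,G));
Paren balance: 2 '(' vs 3 ')' MISMATCH
Ends with single ';': True
Full parse: FAILS (extra content after tree at pos 7)
Valid: False

Answer: no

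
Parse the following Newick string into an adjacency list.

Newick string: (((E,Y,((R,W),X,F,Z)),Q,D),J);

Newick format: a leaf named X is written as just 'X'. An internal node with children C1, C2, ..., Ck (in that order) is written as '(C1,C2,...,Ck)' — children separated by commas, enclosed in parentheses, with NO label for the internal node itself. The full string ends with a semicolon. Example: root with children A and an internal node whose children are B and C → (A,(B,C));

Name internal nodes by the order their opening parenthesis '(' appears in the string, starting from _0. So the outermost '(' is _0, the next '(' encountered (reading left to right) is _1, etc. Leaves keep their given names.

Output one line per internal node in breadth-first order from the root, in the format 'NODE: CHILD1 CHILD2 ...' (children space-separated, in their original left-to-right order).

Input: (((E,Y,((R,W),X,F,Z)),Q,D),J);
Scanning left-to-right, naming '(' by encounter order:
  pos 0: '(' -> open internal node _0 (depth 1)
  pos 1: '(' -> open internal node _1 (depth 2)
  pos 2: '(' -> open internal node _2 (depth 3)
  pos 7: '(' -> open internal node _3 (depth 4)
  pos 8: '(' -> open internal node _4 (depth 5)
  pos 12: ')' -> close internal node _4 (now at depth 4)
  pos 19: ')' -> close internal node _3 (now at depth 3)
  pos 20: ')' -> close internal node _2 (now at depth 2)
  pos 25: ')' -> close internal node _1 (now at depth 1)
  pos 28: ')' -> close internal node _0 (now at depth 0)
Total internal nodes: 5
BFS adjacency from root:
  _0: _1 J
  _1: _2 Q D
  _2: E Y _3
  _3: _4 X F Z
  _4: R W

Answer: _0: _1 J
_1: _2 Q D
_2: E Y _3
_3: _4 X F Z
_4: R W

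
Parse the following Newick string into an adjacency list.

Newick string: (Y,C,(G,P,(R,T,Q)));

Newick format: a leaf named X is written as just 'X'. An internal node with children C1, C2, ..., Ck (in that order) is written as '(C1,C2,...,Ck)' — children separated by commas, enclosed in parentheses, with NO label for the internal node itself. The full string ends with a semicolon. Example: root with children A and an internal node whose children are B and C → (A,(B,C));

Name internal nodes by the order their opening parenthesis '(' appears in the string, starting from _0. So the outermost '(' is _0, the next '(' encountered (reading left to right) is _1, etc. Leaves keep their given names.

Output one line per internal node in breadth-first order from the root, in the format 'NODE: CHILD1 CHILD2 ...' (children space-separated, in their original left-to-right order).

Input: (Y,C,(G,P,(R,T,Q)));
Scanning left-to-right, naming '(' by encounter order:
  pos 0: '(' -> open internal node _0 (depth 1)
  pos 5: '(' -> open internal node _1 (depth 2)
  pos 10: '(' -> open internal node _2 (depth 3)
  pos 16: ')' -> close internal node _2 (now at depth 2)
  pos 17: ')' -> close internal node _1 (now at depth 1)
  pos 18: ')' -> close internal node _0 (now at depth 0)
Total internal nodes: 3
BFS adjacency from root:
  _0: Y C _1
  _1: G P _2
  _2: R T Q

Answer: _0: Y C _1
_1: G P _2
_2: R T Q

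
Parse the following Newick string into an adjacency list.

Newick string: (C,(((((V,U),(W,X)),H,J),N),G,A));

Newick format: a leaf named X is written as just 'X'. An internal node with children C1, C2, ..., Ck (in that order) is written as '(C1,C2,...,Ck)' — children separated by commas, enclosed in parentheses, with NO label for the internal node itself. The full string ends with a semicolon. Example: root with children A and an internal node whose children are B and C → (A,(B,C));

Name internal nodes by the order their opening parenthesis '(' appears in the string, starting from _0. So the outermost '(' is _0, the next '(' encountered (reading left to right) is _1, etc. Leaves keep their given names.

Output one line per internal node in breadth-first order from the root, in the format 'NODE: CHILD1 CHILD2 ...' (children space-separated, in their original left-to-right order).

Input: (C,(((((V,U),(W,X)),H,J),N),G,A));
Scanning left-to-right, naming '(' by encounter order:
  pos 0: '(' -> open internal node _0 (depth 1)
  pos 3: '(' -> open internal node _1 (depth 2)
  pos 4: '(' -> open internal node _2 (depth 3)
  pos 5: '(' -> open internal node _3 (depth 4)
  pos 6: '(' -> open internal node _4 (depth 5)
  pos 7: '(' -> open internal node _5 (depth 6)
  pos 11: ')' -> close internal node _5 (now at depth 5)
  pos 13: '(' -> open internal node _6 (depth 6)
  pos 17: ')' -> close internal node _6 (now at depth 5)
  pos 18: ')' -> close internal node _4 (now at depth 4)
  pos 23: ')' -> close internal node _3 (now at depth 3)
  pos 26: ')' -> close internal node _2 (now at depth 2)
  pos 31: ')' -> close internal node _1 (now at depth 1)
  pos 32: ')' -> close internal node _0 (now at depth 0)
Total internal nodes: 7
BFS adjacency from root:
  _0: C _1
  _1: _2 G A
  _2: _3 N
  _3: _4 H J
  _4: _5 _6
  _5: V U
  _6: W X

Answer: _0: C _1
_1: _2 G A
_2: _3 N
_3: _4 H J
_4: _5 _6
_5: V U
_6: W X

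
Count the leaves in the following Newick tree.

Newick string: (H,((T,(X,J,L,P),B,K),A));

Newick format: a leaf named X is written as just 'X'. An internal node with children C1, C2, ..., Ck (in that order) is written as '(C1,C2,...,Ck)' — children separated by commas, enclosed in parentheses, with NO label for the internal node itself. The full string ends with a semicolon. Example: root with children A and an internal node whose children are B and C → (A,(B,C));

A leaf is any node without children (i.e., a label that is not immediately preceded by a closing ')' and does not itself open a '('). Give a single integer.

Newick: (H,((T,(X,J,L,P),B,K),A));
Scan left-to-right; a leaf is any maximal label run not followed by '(':
  pos 1: leaf 'H' → count = 1
  pos 5: leaf 'T' → count = 2
  pos 8: leaf 'X' → count = 3
  pos 10: leaf 'J' → count = 4
  pos 12: leaf 'L' → count = 5
  pos 14: leaf 'P' → count = 6
  pos 17: leaf 'B' → count = 7
  pos 19: leaf 'K' → count = 8
  pos 22: leaf 'A' → count = 9
Total leaves: 9

Answer: 9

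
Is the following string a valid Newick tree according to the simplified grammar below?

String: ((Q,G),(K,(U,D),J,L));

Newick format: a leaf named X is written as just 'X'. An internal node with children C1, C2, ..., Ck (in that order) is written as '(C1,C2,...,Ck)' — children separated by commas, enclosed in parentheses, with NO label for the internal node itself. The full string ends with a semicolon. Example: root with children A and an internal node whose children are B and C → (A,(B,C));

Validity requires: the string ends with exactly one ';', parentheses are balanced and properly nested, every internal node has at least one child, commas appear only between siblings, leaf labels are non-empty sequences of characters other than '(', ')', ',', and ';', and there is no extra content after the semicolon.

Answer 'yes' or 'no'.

Input: ((Q,G),(K,(U,D),J,L));
Paren balance: 4 '(' vs 4 ')' OK
Ends with single ';': True
Full parse: OK
Valid: True

Answer: yes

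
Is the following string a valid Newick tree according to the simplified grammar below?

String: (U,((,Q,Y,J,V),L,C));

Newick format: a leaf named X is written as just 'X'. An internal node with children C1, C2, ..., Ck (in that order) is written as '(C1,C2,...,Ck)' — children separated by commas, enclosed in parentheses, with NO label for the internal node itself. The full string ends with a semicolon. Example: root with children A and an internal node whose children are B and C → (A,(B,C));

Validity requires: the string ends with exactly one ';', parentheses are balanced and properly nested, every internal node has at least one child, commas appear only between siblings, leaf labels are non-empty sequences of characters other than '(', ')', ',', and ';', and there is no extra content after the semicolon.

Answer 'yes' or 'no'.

Answer: no

Derivation:
Input: (U,((,Q,Y,J,V),L,C));
Paren balance: 3 '(' vs 3 ')' OK
Ends with single ';': True
Full parse: FAILS (empty leaf label at pos 5)
Valid: False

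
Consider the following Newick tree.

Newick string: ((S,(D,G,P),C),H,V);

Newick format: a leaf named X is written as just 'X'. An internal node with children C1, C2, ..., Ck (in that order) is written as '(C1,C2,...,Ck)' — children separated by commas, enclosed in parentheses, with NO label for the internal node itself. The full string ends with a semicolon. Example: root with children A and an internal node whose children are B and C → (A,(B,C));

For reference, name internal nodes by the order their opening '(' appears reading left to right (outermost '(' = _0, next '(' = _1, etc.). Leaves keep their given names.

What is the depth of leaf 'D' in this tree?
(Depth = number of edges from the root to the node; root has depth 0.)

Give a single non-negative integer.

Newick: ((S,(D,G,P),C),H,V);
Naming internals by '(' encounter order: outermost '(' = _0, next = _1, ...
Query node: D
Path from root: _0 -> _1 -> _2 -> D
Depth of D: 3 (number of edges from root)

Answer: 3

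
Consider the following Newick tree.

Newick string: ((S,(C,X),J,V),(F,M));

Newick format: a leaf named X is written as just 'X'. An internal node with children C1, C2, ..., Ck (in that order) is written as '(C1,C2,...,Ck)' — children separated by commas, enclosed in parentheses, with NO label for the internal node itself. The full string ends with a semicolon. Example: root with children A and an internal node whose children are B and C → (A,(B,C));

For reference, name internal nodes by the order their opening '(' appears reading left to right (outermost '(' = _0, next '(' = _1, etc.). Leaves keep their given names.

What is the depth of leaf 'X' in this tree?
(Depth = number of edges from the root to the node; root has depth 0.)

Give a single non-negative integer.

Newick: ((S,(C,X),J,V),(F,M));
Naming internals by '(' encounter order: outermost '(' = _0, next = _1, ...
Query node: X
Path from root: _0 -> _1 -> _2 -> X
Depth of X: 3 (number of edges from root)

Answer: 3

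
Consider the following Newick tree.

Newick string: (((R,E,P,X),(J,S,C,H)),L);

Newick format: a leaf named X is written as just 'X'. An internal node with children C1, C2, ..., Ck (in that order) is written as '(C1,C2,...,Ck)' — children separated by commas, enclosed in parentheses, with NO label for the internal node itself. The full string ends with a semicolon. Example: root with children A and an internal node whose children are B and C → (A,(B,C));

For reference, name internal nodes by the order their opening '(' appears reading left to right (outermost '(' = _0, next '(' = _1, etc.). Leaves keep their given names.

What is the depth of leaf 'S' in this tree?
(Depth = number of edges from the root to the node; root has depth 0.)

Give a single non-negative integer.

Newick: (((R,E,P,X),(J,S,C,H)),L);
Naming internals by '(' encounter order: outermost '(' = _0, next = _1, ...
Query node: S
Path from root: _0 -> _1 -> _3 -> S
Depth of S: 3 (number of edges from root)

Answer: 3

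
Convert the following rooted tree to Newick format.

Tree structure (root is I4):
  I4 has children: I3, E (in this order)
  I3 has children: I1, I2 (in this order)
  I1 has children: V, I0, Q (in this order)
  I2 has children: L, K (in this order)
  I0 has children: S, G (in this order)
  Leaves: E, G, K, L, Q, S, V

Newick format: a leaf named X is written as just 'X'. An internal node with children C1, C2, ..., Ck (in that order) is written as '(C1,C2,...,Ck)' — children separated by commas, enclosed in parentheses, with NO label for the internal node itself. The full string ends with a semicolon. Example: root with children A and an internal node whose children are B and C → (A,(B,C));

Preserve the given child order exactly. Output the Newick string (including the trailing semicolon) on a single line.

internal I4 with children ['I3', 'E']
  internal I3 with children ['I1', 'I2']
    internal I1 with children ['V', 'I0', 'Q']
      leaf 'V' → 'V'
      internal I0 with children ['S', 'G']
        leaf 'S' → 'S'
        leaf 'G' → 'G'
      → '(S,G)'
      leaf 'Q' → 'Q'
    → '(V,(S,G),Q)'
    internal I2 with children ['L', 'K']
      leaf 'L' → 'L'
      leaf 'K' → 'K'
    → '(L,K)'
  → '((V,(S,G),Q),(L,K))'
  leaf 'E' → 'E'
→ '(((V,(S,G),Q),(L,K)),E)'
Final: (((V,(S,G),Q),(L,K)),E);

Answer: (((V,(S,G),Q),(L,K)),E);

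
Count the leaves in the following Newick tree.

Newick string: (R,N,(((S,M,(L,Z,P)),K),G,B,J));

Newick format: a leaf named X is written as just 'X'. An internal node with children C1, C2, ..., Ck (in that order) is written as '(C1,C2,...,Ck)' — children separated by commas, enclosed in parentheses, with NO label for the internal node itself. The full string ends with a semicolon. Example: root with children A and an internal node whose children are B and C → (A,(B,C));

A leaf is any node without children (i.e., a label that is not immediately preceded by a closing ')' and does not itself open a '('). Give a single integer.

Answer: 11

Derivation:
Newick: (R,N,(((S,M,(L,Z,P)),K),G,B,J));
Scan left-to-right; a leaf is any maximal label run not followed by '(':
  pos 1: leaf 'R' → count = 1
  pos 3: leaf 'N' → count = 2
  pos 8: leaf 'S' → count = 3
  pos 10: leaf 'M' → count = 4
  pos 13: leaf 'L' → count = 5
  pos 15: leaf 'Z' → count = 6
  pos 17: leaf 'P' → count = 7
  pos 21: leaf 'K' → count = 8
  pos 24: leaf 'G' → count = 9
  pos 26: leaf 'B' → count = 10
  pos 28: leaf 'J' → count = 11
Total leaves: 11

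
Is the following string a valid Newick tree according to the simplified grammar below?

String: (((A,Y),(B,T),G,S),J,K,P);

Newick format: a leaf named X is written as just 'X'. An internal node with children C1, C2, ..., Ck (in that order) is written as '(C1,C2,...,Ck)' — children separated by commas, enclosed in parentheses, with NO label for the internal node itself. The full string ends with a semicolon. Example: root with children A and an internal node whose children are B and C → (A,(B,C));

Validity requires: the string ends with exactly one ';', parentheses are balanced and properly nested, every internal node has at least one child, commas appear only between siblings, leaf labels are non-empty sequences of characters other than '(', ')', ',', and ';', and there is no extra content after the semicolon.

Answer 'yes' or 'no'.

Input: (((A,Y),(B,T),G,S),J,K,P);
Paren balance: 4 '(' vs 4 ')' OK
Ends with single ';': True
Full parse: OK
Valid: True

Answer: yes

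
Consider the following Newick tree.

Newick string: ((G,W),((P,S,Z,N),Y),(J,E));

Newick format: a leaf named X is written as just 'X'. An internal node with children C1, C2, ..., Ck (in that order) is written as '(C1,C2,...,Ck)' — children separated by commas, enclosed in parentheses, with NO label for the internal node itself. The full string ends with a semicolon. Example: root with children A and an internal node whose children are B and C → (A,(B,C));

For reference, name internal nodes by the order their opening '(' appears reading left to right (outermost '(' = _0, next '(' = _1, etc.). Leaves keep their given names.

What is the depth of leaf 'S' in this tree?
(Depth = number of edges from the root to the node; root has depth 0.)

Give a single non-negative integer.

Newick: ((G,W),((P,S,Z,N),Y),(J,E));
Naming internals by '(' encounter order: outermost '(' = _0, next = _1, ...
Query node: S
Path from root: _0 -> _2 -> _3 -> S
Depth of S: 3 (number of edges from root)

Answer: 3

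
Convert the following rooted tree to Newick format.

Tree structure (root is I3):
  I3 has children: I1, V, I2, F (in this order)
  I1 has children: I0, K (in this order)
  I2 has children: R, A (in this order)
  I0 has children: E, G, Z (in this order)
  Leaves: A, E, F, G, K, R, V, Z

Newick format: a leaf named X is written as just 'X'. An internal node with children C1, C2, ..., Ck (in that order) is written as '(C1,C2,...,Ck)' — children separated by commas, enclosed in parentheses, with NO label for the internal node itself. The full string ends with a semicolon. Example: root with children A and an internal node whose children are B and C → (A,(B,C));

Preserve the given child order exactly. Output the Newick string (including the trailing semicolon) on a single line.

internal I3 with children ['I1', 'V', 'I2', 'F']
  internal I1 with children ['I0', 'K']
    internal I0 with children ['E', 'G', 'Z']
      leaf 'E' → 'E'
      leaf 'G' → 'G'
      leaf 'Z' → 'Z'
    → '(E,G,Z)'
    leaf 'K' → 'K'
  → '((E,G,Z),K)'
  leaf 'V' → 'V'
  internal I2 with children ['R', 'A']
    leaf 'R' → 'R'
    leaf 'A' → 'A'
  → '(R,A)'
  leaf 'F' → 'F'
→ '(((E,G,Z),K),V,(R,A),F)'
Final: (((E,G,Z),K),V,(R,A),F);

Answer: (((E,G,Z),K),V,(R,A),F);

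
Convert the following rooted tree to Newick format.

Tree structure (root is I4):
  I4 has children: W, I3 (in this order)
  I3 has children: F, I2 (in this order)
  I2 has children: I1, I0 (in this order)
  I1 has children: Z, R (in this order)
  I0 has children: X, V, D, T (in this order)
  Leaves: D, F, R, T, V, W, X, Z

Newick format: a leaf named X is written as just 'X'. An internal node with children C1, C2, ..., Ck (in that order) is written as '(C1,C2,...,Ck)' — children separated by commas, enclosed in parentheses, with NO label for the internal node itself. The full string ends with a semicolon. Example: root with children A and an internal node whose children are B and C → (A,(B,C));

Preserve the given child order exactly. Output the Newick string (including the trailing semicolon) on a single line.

Answer: (W,(F,((Z,R),(X,V,D,T))));

Derivation:
internal I4 with children ['W', 'I3']
  leaf 'W' → 'W'
  internal I3 with children ['F', 'I2']
    leaf 'F' → 'F'
    internal I2 with children ['I1', 'I0']
      internal I1 with children ['Z', 'R']
        leaf 'Z' → 'Z'
        leaf 'R' → 'R'
      → '(Z,R)'
      internal I0 with children ['X', 'V', 'D', 'T']
        leaf 'X' → 'X'
        leaf 'V' → 'V'
        leaf 'D' → 'D'
        leaf 'T' → 'T'
      → '(X,V,D,T)'
    → '((Z,R),(X,V,D,T))'
  → '(F,((Z,R),(X,V,D,T)))'
→ '(W,(F,((Z,R),(X,V,D,T))))'
Final: (W,(F,((Z,R),(X,V,D,T))));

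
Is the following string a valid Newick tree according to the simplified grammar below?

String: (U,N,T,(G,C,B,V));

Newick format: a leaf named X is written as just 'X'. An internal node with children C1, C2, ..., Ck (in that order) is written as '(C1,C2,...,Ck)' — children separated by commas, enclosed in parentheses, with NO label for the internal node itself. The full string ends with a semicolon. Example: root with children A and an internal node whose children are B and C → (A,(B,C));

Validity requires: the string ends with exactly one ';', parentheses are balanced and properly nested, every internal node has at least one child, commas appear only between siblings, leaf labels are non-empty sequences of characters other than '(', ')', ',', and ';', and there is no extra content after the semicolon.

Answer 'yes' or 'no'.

Input: (U,N,T,(G,C,B,V));
Paren balance: 2 '(' vs 2 ')' OK
Ends with single ';': True
Full parse: OK
Valid: True

Answer: yes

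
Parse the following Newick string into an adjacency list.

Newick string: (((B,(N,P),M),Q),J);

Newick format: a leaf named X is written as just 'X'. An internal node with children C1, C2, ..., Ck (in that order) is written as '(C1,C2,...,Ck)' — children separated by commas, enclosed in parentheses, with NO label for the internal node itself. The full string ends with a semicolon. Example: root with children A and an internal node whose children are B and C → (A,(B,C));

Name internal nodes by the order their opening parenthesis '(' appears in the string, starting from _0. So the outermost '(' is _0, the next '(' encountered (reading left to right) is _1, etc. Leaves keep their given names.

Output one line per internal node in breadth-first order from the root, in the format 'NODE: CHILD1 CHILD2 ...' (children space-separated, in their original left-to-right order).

Answer: _0: _1 J
_1: _2 Q
_2: B _3 M
_3: N P

Derivation:
Input: (((B,(N,P),M),Q),J);
Scanning left-to-right, naming '(' by encounter order:
  pos 0: '(' -> open internal node _0 (depth 1)
  pos 1: '(' -> open internal node _1 (depth 2)
  pos 2: '(' -> open internal node _2 (depth 3)
  pos 5: '(' -> open internal node _3 (depth 4)
  pos 9: ')' -> close internal node _3 (now at depth 3)
  pos 12: ')' -> close internal node _2 (now at depth 2)
  pos 15: ')' -> close internal node _1 (now at depth 1)
  pos 18: ')' -> close internal node _0 (now at depth 0)
Total internal nodes: 4
BFS adjacency from root:
  _0: _1 J
  _1: _2 Q
  _2: B _3 M
  _3: N P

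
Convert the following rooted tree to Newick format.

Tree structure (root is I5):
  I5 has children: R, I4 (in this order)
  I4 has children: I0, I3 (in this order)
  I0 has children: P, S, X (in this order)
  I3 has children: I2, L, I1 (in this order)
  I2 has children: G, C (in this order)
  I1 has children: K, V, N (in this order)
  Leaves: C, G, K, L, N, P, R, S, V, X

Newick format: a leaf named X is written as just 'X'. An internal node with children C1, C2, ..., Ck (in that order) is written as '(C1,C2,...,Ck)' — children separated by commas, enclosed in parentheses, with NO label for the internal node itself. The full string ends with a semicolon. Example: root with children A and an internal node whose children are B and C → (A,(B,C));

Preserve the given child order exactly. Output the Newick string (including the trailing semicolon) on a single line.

Answer: (R,((P,S,X),((G,C),L,(K,V,N))));

Derivation:
internal I5 with children ['R', 'I4']
  leaf 'R' → 'R'
  internal I4 with children ['I0', 'I3']
    internal I0 with children ['P', 'S', 'X']
      leaf 'P' → 'P'
      leaf 'S' → 'S'
      leaf 'X' → 'X'
    → '(P,S,X)'
    internal I3 with children ['I2', 'L', 'I1']
      internal I2 with children ['G', 'C']
        leaf 'G' → 'G'
        leaf 'C' → 'C'
      → '(G,C)'
      leaf 'L' → 'L'
      internal I1 with children ['K', 'V', 'N']
        leaf 'K' → 'K'
        leaf 'V' → 'V'
        leaf 'N' → 'N'
      → '(K,V,N)'
    → '((G,C),L,(K,V,N))'
  → '((P,S,X),((G,C),L,(K,V,N)))'
→ '(R,((P,S,X),((G,C),L,(K,V,N))))'
Final: (R,((P,S,X),((G,C),L,(K,V,N))));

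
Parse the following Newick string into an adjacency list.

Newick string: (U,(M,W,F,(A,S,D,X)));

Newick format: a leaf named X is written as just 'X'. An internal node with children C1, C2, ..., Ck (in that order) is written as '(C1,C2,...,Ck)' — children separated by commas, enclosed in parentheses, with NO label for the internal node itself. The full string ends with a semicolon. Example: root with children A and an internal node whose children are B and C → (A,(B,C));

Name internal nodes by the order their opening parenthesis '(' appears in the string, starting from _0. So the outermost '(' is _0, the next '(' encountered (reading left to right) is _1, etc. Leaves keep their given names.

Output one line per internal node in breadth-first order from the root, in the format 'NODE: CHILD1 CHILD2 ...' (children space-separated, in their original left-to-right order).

Answer: _0: U _1
_1: M W F _2
_2: A S D X

Derivation:
Input: (U,(M,W,F,(A,S,D,X)));
Scanning left-to-right, naming '(' by encounter order:
  pos 0: '(' -> open internal node _0 (depth 1)
  pos 3: '(' -> open internal node _1 (depth 2)
  pos 10: '(' -> open internal node _2 (depth 3)
  pos 18: ')' -> close internal node _2 (now at depth 2)
  pos 19: ')' -> close internal node _1 (now at depth 1)
  pos 20: ')' -> close internal node _0 (now at depth 0)
Total internal nodes: 3
BFS adjacency from root:
  _0: U _1
  _1: M W F _2
  _2: A S D X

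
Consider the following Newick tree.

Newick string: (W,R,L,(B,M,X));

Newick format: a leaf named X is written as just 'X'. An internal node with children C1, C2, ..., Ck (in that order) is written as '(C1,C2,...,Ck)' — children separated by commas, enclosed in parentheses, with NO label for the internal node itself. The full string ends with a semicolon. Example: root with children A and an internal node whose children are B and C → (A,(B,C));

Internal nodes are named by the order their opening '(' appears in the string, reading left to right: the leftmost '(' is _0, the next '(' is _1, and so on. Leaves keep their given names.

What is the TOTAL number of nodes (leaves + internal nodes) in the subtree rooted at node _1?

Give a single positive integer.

Newick: (W,R,L,(B,M,X));
Locate _1: it is the '(' at position 7 (the 2nd '(' reading left to right).
Query: subtree rooted at _1
_1: subtree_size = 1 + 3
  B: subtree_size = 1 + 0
  M: subtree_size = 1 + 0
  X: subtree_size = 1 + 0
Total subtree size of _1: 4

Answer: 4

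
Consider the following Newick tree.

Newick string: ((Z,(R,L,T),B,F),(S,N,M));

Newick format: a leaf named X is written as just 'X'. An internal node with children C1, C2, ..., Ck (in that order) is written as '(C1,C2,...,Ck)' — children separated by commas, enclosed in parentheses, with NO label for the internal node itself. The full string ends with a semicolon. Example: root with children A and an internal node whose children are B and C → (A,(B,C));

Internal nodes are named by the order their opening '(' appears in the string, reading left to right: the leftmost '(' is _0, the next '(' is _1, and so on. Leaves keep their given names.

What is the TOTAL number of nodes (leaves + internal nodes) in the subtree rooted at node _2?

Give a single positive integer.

Newick: ((Z,(R,L,T),B,F),(S,N,M));
Locate _2: it is the '(' at position 4 (the 3rd '(' reading left to right).
Query: subtree rooted at _2
_2: subtree_size = 1 + 3
  R: subtree_size = 1 + 0
  L: subtree_size = 1 + 0
  T: subtree_size = 1 + 0
Total subtree size of _2: 4

Answer: 4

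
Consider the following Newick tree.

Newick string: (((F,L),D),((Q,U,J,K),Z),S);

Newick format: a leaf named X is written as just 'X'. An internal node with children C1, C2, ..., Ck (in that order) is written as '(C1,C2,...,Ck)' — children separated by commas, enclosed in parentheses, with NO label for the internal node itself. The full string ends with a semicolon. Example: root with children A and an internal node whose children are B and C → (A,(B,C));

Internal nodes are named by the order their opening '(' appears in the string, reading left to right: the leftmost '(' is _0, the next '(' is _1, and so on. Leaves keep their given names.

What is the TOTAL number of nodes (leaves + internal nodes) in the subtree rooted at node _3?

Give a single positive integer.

Answer: 7

Derivation:
Newick: (((F,L),D),((Q,U,J,K),Z),S);
Locate _3: it is the '(' at position 11 (the 4th '(' reading left to right).
Query: subtree rooted at _3
_3: subtree_size = 1 + 6
  _4: subtree_size = 1 + 4
    Q: subtree_size = 1 + 0
    U: subtree_size = 1 + 0
    J: subtree_size = 1 + 0
    K: subtree_size = 1 + 0
  Z: subtree_size = 1 + 0
Total subtree size of _3: 7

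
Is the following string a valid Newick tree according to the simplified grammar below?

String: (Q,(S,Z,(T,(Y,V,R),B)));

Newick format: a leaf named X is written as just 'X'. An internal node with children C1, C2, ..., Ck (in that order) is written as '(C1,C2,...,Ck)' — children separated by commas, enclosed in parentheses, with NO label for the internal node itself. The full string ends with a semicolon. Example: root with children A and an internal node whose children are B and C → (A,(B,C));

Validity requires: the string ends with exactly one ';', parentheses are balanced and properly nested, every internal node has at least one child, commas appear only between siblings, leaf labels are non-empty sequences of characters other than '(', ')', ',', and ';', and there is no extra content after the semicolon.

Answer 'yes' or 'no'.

Answer: yes

Derivation:
Input: (Q,(S,Z,(T,(Y,V,R),B)));
Paren balance: 4 '(' vs 4 ')' OK
Ends with single ';': True
Full parse: OK
Valid: True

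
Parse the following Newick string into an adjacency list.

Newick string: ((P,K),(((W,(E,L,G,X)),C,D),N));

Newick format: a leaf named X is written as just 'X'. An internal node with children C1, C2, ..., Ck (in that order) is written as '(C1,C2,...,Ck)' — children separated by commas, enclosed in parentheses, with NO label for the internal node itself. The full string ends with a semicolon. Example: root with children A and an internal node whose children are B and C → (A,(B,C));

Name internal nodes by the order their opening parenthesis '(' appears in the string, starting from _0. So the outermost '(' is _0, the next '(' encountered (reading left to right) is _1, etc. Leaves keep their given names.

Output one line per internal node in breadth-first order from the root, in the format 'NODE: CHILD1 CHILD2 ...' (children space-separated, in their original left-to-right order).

Input: ((P,K),(((W,(E,L,G,X)),C,D),N));
Scanning left-to-right, naming '(' by encounter order:
  pos 0: '(' -> open internal node _0 (depth 1)
  pos 1: '(' -> open internal node _1 (depth 2)
  pos 5: ')' -> close internal node _1 (now at depth 1)
  pos 7: '(' -> open internal node _2 (depth 2)
  pos 8: '(' -> open internal node _3 (depth 3)
  pos 9: '(' -> open internal node _4 (depth 4)
  pos 12: '(' -> open internal node _5 (depth 5)
  pos 20: ')' -> close internal node _5 (now at depth 4)
  pos 21: ')' -> close internal node _4 (now at depth 3)
  pos 26: ')' -> close internal node _3 (now at depth 2)
  pos 29: ')' -> close internal node _2 (now at depth 1)
  pos 30: ')' -> close internal node _0 (now at depth 0)
Total internal nodes: 6
BFS adjacency from root:
  _0: _1 _2
  _1: P K
  _2: _3 N
  _3: _4 C D
  _4: W _5
  _5: E L G X

Answer: _0: _1 _2
_1: P K
_2: _3 N
_3: _4 C D
_4: W _5
_5: E L G X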